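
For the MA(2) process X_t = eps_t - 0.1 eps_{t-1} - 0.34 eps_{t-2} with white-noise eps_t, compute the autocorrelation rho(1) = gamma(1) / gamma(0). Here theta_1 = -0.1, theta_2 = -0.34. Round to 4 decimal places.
\rho(1) = -0.0586

For an MA(q) process with theta_0 = 1, the autocovariance is
  gamma(k) = sigma^2 * sum_{i=0..q-k} theta_i * theta_{i+k},
and rho(k) = gamma(k) / gamma(0). Sigma^2 cancels.
  numerator   = (1)*(-0.1) + (-0.1)*(-0.34) = -0.066.
  denominator = (1)^2 + (-0.1)^2 + (-0.34)^2 = 1.1256.
  rho(1) = -0.066 / 1.1256 = -0.0586.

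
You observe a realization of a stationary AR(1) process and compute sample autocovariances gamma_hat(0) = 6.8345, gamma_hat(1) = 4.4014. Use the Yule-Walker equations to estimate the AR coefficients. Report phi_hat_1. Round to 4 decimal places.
\hat\phi_{1} = 0.6440

The Yule-Walker equations for an AR(p) process read, in matrix form,
  Gamma_p phi = r_p,   with   (Gamma_p)_{ij} = gamma(|i - j|),
                       (r_p)_i = gamma(i),   i,j = 1..p.
Substitute the sample gammas (Toeplitz matrix and right-hand side of size 1):
  Gamma_p = [[6.8345]]
  r_p     = [4.4014]
With p = 1 this is the single equation gamma(0) phi_1 = gamma(1):
  phi_hat_1 = gamma(1) / gamma(0) = 4.4014 / 6.8345 = 0.6440.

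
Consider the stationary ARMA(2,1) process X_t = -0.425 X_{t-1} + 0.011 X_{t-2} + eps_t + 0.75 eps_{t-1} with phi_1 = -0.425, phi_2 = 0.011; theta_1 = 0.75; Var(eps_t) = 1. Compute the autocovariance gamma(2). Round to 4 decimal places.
\gamma(2) = -0.1043

Multiply the model equation by X_{t-k} and take expectations. With theta_0 = psi_0 = 1 and psi_j the MA(infinity) weights, this gives
  gamma(k) - sum_i phi_i gamma(k-i) = c_k,
  c_k = sigma^2 * sum_{j=k..q} theta_j psi_{j-k}   (c_k = 0 for k > q),
using gamma(-m) = gamma(m).
psi-weights needed (psi_j = theta_j + sum_i phi_i psi_{j-i}):
  psi_1 = theta_1 + phi_1 = 0.75 + (-0.425) = 0.325
Right-hand sides:
  c_0 = sigma^2 (1 + theta_1 psi_1) = 1 * (1 + (0.75)(0.325)) = 1 * 1.24375 = 1.24375
  c_1 = sigma^2 theta_1 = 1 * (0.75) = 0.75
  c_2 = 0
Equations for k = 0, 1, 2 (AR order 2, c_2 = 0):
  (E0) gamma(0) = phi_1 gamma(1) + phi_2 gamma(2) + c_0
  (E1) gamma(1) = phi_1 gamma(0) + phi_2 gamma(1) + c_1
  (E2) gamma(2) = phi_1 gamma(1) + phi_2 gamma(0)
From (E1): gamma(1) = A gamma(0) + B with
  A = phi_1 / (1 - phi_2) = -0.425 / 0.989 = -0.429727,   B = c_1 / (1 - phi_2) = 0.75 / 0.989 = 0.758342.
Insert (E2) into (E0): gamma(0) (1 - phi_2^2) = phi_1 (1 + phi_2) gamma(1) + c_0.
  phi_1 (1 + phi_2) = (-0.425)(1.011) = -0.429675,   1 - phi_2^2 = 0.999879.
Replace gamma(1) by A gamma(0) + B and collect gamma(0):
  gamma(0) [0.999879 - (-0.429675)(-0.429727)] = (-0.429675)(0.758342) + 1.24375
  gamma(0) * 0.815236 = 0.91791
  gamma(0) = 0.91791 / 0.815236 = 1.125943.
  gamma(1) = A gamma(0) + B = (-0.429727)(1.125943) + (0.758342) = 0.274494.
  gamma(2) = phi_1 gamma(1) + phi_2 gamma(0) = (-0.425)(0.274494) + (0.011)(1.125943) = -0.104274.
Therefore gamma(2) = -0.1043 (to 4 decimal places).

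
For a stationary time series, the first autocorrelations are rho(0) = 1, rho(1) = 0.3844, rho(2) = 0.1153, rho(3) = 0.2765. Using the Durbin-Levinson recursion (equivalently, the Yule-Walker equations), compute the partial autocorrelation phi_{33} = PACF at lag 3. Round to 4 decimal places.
\phi_{33} = 0.2881

The PACF at lag k is phi_{kk}, the last component of the solution
to the Yule-Walker system G_k phi = r_k where
  (G_k)_{ij} = rho(|i - j|), (r_k)_i = rho(i), i,j = 1..k.
Equivalently, Durbin-Levinson gives phi_{kk} iteratively:
  phi_{11} = rho(1)
  phi_{kk} = [rho(k) - sum_{j=1..k-1} phi_{k-1,j} rho(k-j)]
            / [1 - sum_{j=1..k-1} phi_{k-1,j} rho(j)],
  phi_{k,j} = phi_{k-1,j} - phi_{kk} phi_{k-1,k-j},  j = 1..k-1.
Step k = 1:
  phi_11 = rho(1) = 0.3844.
Step k = 2:
  phi_22 = [rho(2) - phi_11 rho(1)] / [1 - phi_11 rho(1)] = [0.1153 - (0.3844)(0.3844)] / [1 - (0.3844)(0.3844)]
         = -0.03246336 / 0.85223664 = -0.038092.
  Update: phi_21 = phi_11 - phi_22 phi_11 = 0.3844 - (-0.038092)(0.3844) = 0.399043.
Step k = 3:
  phi_33 = [rho(3) - phi_21 rho(2) - phi_22 rho(1)] / [1 - phi_21 rho(1) - phi_22 rho(2)]
    numerator   = 0.2765 - (0.399043)(0.1153) - (-0.038092)(0.3844) = 0.24513294
    denominator = 1 - (0.399043)(0.3844) - (-0.038092)(0.1153) = 0.85100005
  phi_33 = 0.24513294 / 0.85100005 = 0.2881.
Therefore phi_{33} = 0.2881.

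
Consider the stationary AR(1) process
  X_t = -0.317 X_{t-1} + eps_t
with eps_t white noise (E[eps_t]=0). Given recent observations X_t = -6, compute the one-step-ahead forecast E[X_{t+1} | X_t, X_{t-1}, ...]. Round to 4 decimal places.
E[X_{t+1} \mid \mathcal F_t] = 1.9020

For an AR(p) model X_t = c + sum_i phi_i X_{t-i} + eps_t, the
one-step-ahead conditional mean is
  E[X_{t+1} | X_t, ...] = c + sum_i phi_i X_{t+1-i}.
Substitute known values:
  E[X_{t+1} | ...] = (-0.317) * (-6)
                   = 1.9020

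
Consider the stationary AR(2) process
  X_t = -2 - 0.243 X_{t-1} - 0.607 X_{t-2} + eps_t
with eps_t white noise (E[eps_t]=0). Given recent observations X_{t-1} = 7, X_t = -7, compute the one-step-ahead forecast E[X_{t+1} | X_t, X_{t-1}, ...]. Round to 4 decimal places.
E[X_{t+1} \mid \mathcal F_t] = -4.5480

For an AR(p) model X_t = c + sum_i phi_i X_{t-i} + eps_t, the
one-step-ahead conditional mean is
  E[X_{t+1} | X_t, ...] = c + sum_i phi_i X_{t+1-i}.
Substitute known values:
  E[X_{t+1} | ...] = -2 + (-0.243) * (-7) + (-0.607) * (7)
                   = -4.5480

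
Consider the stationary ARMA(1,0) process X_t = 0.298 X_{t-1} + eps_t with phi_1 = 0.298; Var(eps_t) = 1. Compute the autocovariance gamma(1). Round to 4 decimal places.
\gamma(1) = 0.3270

Multiply the model equation by X_{t-k} and take expectations. With theta_0 = psi_0 = 1 and psi_j the MA(infinity) weights, this gives
  gamma(k) - sum_i phi_i gamma(k-i) = c_k,
  c_k = sigma^2 * sum_{j=k..q} theta_j psi_{j-k}   (c_k = 0 for k > q),
using gamma(-m) = gamma(m).
Pure AR (q = 0): c_0 = sigma^2 = 1, c_k = 0 for k >= 1.
Equations for k = 0 and k = 1 (AR order 1):
  gamma(0) = phi_1 gamma(1) + c_0
  gamma(1) = phi_1 gamma(0) + c_1
Substituting the second into the first: gamma(0) (1 - phi_1^2) = c_0 + phi_1 c_1, so
  gamma(0) = c_0 / (1 - phi_1^2) = 1 / (1 - (0.298)^2) = 1 / 0.911196 = 1.097459.
  gamma(1) = phi_1 gamma(0) = (0.298)(1.097459) = 0.327043.
Therefore gamma(1) = 0.3270 (to 4 decimal places).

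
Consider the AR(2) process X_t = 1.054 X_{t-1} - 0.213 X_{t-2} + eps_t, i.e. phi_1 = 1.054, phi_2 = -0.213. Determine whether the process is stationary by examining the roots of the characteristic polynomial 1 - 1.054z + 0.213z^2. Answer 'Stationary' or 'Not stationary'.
\text{Stationary}

The AR(p) characteristic polynomial is P(z) = 1 - 1.054z + 0.213z^2.
Stationarity requires all roots to lie outside the unit circle, i.e. |z| > 1 for every root.
Set 1 + (-1.054) z + (0.213) z^2 = 0, i.e. a z^2 + b z + c = 0 with a = 0.213, b = -1.054, c = 1.
Discriminant D = b^2 - 4ac = (-1.054)^2 - 4*(0.213)*1 = 1.110916 - (0.852) = 0.258916.
D >= 0, so the roots are real: z = (-b +/- sqrt(D)) / (2a) = (1.054 +/- 0.508838) / (0.426).
  z_1 = (1.054 + 0.508838) / (0.426) = 3.6686,   |z_1| = 3.6686.
  z_2 = (1.054 - 0.508838) / (0.426) = 1.2797,   |z_2| = 1.2797.
Moduli of all roots: 3.6686, 1.2797.
All moduli strictly greater than 1? Yes.
Verdict: Stationary.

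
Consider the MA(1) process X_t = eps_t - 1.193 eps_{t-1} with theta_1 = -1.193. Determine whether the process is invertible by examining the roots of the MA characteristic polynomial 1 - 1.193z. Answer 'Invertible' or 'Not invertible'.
\text{Not invertible}

The MA(q) characteristic polynomial is P(z) = 1 - 1.193z.
Invertibility requires all roots to lie outside the unit circle, i.e. |z| > 1 for every root.
This is linear in z: 1 + (-1.193) z = 0  =>  z = -1/(-1.193) = 0.838223,  |z| = 0.838223.
Moduli of all roots: 0.8382.
All moduli strictly greater than 1? No.
Verdict: Not invertible.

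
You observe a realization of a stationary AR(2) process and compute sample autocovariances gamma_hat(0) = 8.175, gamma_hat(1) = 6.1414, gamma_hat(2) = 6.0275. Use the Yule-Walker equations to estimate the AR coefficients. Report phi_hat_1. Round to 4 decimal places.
\hat\phi_{1} = 0.4530

The Yule-Walker equations for an AR(p) process read, in matrix form,
  Gamma_p phi = r_p,   with   (Gamma_p)_{ij} = gamma(|i - j|),
                       (r_p)_i = gamma(i),   i,j = 1..p.
Substitute the sample gammas (Toeplitz matrix and right-hand side of size 2):
  Gamma_p = [[8.175, 6.1414], [6.1414, 8.175]]
  r_p     = [6.1414, 6.0275]
Written out:
  8.175 phi_1 + 6.1414 phi_2 = 6.1414
  6.1414 phi_1 + 8.175 phi_2 = 6.0275
Solve by Cramer's rule:
  det = gamma(0)^2 - gamma(1)^2 = (8.175)^2 - (6.1414)^2 = 66.830625 - 37.71679396 = 29.11383104
  phi_hat_1 = [gamma(1) gamma(0) - gamma(1) gamma(2)] / det = [(6.1414)(8.175) - (6.1414)(6.0275)] / 29.11383104 = 13.1886565 / 29.11383104 = 0.453
  phi_hat_2 = [gamma(0) gamma(2) - gamma(1)^2] / det = [(8.175)(6.0275) - (6.1414)^2] / 29.11383104 = 11.55801854 / 29.11383104 = 0.397
So phi_hat = [0.4530, 0.3970].
Therefore phi_hat_1 = 0.4530.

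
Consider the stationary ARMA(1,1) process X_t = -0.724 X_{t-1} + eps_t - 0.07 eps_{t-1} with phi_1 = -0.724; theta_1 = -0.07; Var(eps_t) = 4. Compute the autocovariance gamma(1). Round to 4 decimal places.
\gamma(1) = -7.0130

Multiply the model equation by X_{t-k} and take expectations. With theta_0 = psi_0 = 1 and psi_j the MA(infinity) weights, this gives
  gamma(k) - sum_i phi_i gamma(k-i) = c_k,
  c_k = sigma^2 * sum_{j=k..q} theta_j psi_{j-k}   (c_k = 0 for k > q),
using gamma(-m) = gamma(m).
psi-weights needed (psi_j = theta_j + sum_i phi_i psi_{j-i}):
  psi_1 = theta_1 + phi_1 = -0.07 + (-0.724) = -0.794
Right-hand sides:
  c_0 = sigma^2 (1 + theta_1 psi_1) = 4 * (1 + (-0.07)(-0.794)) = 4 * 1.05558 = 4.22232
  c_1 = sigma^2 theta_1 = 4 * (-0.07) = -0.28
  c_2 = 0
Equations for k = 0 and k = 1 (AR order 1):
  gamma(0) = phi_1 gamma(1) + c_0
  gamma(1) = phi_1 gamma(0) + c_1
Substituting the second into the first: gamma(0) (1 - phi_1^2) = c_0 + phi_1 c_1, so
  gamma(0) = (c_0 + phi_1 c_1) / (1 - phi_1^2) = (4.22232 + (-0.724)(-0.28)) / (1 - (-0.724)^2) = 4.42504 / 0.475824 = 9.299741.
  gamma(1) = phi_1 gamma(0) + c_1 = (-0.724)(9.299741) + (-0.28) = -7.013013.
Therefore gamma(1) = -7.0130 (to 4 decimal places).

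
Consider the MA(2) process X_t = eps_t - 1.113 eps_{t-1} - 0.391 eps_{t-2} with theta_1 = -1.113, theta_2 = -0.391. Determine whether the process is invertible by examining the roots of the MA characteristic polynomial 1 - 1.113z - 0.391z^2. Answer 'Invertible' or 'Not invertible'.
\text{Not invertible}

The MA(q) characteristic polynomial is P(z) = 1 - 1.113z - 0.391z^2.
Invertibility requires all roots to lie outside the unit circle, i.e. |z| > 1 for every root.
Set 1 + (-1.113) z + (-0.391) z^2 = 0, i.e. a z^2 + b z + c = 0 with a = -0.391, b = -1.113, c = 1.
Discriminant D = b^2 - 4ac = (-1.113)^2 - 4*(-0.391)*1 = 1.238769 - (-1.564) = 2.802769.
D >= 0, so the roots are real: z = (-b +/- sqrt(D)) / (2a) = (1.113 +/- 1.674147) / (-0.782).
  z_1 = (1.113 + 1.674147) / (-0.782) = -3.5641,   |z_1| = 3.5641.
  z_2 = (1.113 - 1.674147) / (-0.782) = 0.7176,   |z_2| = 0.7176.
Moduli of all roots: 3.5641, 0.7176.
All moduli strictly greater than 1? No.
Verdict: Not invertible.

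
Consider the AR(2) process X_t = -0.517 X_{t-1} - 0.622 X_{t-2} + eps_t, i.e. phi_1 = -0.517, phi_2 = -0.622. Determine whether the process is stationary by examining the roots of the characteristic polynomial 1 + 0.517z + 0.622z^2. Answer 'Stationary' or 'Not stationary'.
\text{Stationary}

The AR(p) characteristic polynomial is P(z) = 1 + 0.517z + 0.622z^2.
Stationarity requires all roots to lie outside the unit circle, i.e. |z| > 1 for every root.
Set 1 + (0.517) z + (0.622) z^2 = 0, i.e. a z^2 + b z + c = 0 with a = 0.622, b = 0.517, c = 1.
Discriminant D = b^2 - 4ac = (0.517)^2 - 4*(0.622)*1 = 0.267289 - (2.488) = -2.220711.
D < 0, so the roots are the complex-conjugate pair z = (-b +/- i sqrt(-D)) / (2a) = -0.4156 +/- 1.1979i.
For a conjugate pair |z|^2 = z * conj(z) = (product of roots) = c/a = 1/(0.622) = 1.607717, so |z| = sqrt(1.607717) = 1.268 for both roots.
Moduli of all roots: 1.2680, 1.2680.
All moduli strictly greater than 1? Yes.
Verdict: Stationary.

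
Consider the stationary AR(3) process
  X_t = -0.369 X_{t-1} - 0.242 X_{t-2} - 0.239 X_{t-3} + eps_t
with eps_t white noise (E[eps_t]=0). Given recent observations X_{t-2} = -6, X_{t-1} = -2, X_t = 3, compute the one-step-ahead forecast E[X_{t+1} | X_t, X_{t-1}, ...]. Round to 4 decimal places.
E[X_{t+1} \mid \mathcal F_t] = 0.8110

For an AR(p) model X_t = c + sum_i phi_i X_{t-i} + eps_t, the
one-step-ahead conditional mean is
  E[X_{t+1} | X_t, ...] = c + sum_i phi_i X_{t+1-i}.
Substitute known values:
  E[X_{t+1} | ...] = (-0.369) * (3) + (-0.242) * (-2) + (-0.239) * (-6)
                   = 0.8110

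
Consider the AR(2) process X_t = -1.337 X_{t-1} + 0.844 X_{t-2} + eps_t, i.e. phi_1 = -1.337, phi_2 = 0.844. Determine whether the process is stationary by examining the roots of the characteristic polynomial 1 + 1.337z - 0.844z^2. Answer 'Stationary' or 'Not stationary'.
\text{Not stationary}

The AR(p) characteristic polynomial is P(z) = 1 + 1.337z - 0.844z^2.
Stationarity requires all roots to lie outside the unit circle, i.e. |z| > 1 for every root.
Set 1 + (1.337) z + (-0.844) z^2 = 0, i.e. a z^2 + b z + c = 0 with a = -0.844, b = 1.337, c = 1.
Discriminant D = b^2 - 4ac = (1.337)^2 - 4*(-0.844)*1 = 1.787569 - (-3.376) = 5.163569.
D >= 0, so the roots are real: z = (-b +/- sqrt(D)) / (2a) = (-1.337 +/- 2.272349) / (-1.688).
  z_1 = (-1.337 + 2.272349) / (-1.688) = -0.5541,   |z_1| = 0.5541.
  z_2 = (-1.337 - 2.272349) / (-1.688) = 2.1382,   |z_2| = 2.1382.
Moduli of all roots: 0.5541, 2.1382.
All moduli strictly greater than 1? No.
Verdict: Not stationary.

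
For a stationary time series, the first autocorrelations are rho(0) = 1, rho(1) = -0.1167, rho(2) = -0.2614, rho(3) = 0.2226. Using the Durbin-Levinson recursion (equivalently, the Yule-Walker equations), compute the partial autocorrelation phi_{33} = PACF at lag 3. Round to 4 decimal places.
\phi_{33} = 0.1660

The PACF at lag k is phi_{kk}, the last component of the solution
to the Yule-Walker system G_k phi = r_k where
  (G_k)_{ij} = rho(|i - j|), (r_k)_i = rho(i), i,j = 1..k.
Equivalently, Durbin-Levinson gives phi_{kk} iteratively:
  phi_{11} = rho(1)
  phi_{kk} = [rho(k) - sum_{j=1..k-1} phi_{k-1,j} rho(k-j)]
            / [1 - sum_{j=1..k-1} phi_{k-1,j} rho(j)],
  phi_{k,j} = phi_{k-1,j} - phi_{kk} phi_{k-1,k-j},  j = 1..k-1.
Step k = 1:
  phi_11 = rho(1) = -0.1167.
Step k = 2:
  phi_22 = [rho(2) - phi_11 rho(1)] / [1 - phi_11 rho(1)] = [-0.2614 - (-0.1167)(-0.1167)] / [1 - (-0.1167)(-0.1167)]
         = -0.27501889 / 0.98638111 = -0.278816.
  Update: phi_21 = phi_11 - phi_22 phi_11 = -0.1167 - (-0.278816)(-0.1167) = -0.149238.
Step k = 3:
  phi_33 = [rho(3) - phi_21 rho(2) - phi_22 rho(1)] / [1 - phi_21 rho(1) - phi_22 rho(2)]
    numerator   = 0.2226 - (-0.149238)(-0.2614) - (-0.278816)(-0.1167) = 0.1510514
    denominator = 1 - (-0.149238)(-0.1167) - (-0.278816)(-0.2614) = 0.90970143
  phi_33 = 0.1510514 / 0.90970143 = 0.166.
Therefore phi_{33} = 0.1660.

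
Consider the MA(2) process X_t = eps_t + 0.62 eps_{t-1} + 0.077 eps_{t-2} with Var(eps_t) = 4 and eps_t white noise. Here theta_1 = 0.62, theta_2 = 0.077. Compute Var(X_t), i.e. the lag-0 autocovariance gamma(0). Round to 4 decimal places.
\gamma(0) = 5.5613

For an MA(q) process X_t = eps_t + sum_i theta_i eps_{t-i} with
Var(eps_t) = sigma^2, the variance is
  gamma(0) = sigma^2 * (1 + sum_i theta_i^2).
  sum_i theta_i^2 = (0.62)^2 + (0.077)^2 = 0.3844 + 0.005929 = 0.390329.
  gamma(0) = 4 * (1 + 0.390329) = 4 * 1.390329 = 5.561316, which rounds to 5.5613.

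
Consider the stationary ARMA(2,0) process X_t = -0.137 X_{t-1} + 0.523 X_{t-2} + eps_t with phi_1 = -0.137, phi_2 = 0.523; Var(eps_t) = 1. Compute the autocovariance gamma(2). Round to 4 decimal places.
\gamma(2) = 0.8437

Multiply the model equation by X_{t-k} and take expectations. With theta_0 = psi_0 = 1 and psi_j the MA(infinity) weights, this gives
  gamma(k) - sum_i phi_i gamma(k-i) = c_k,
  c_k = sigma^2 * sum_{j=k..q} theta_j psi_{j-k}   (c_k = 0 for k > q),
using gamma(-m) = gamma(m).
Pure AR (q = 0): c_0 = sigma^2 = 1, c_k = 0 for k >= 1.
Equations for k = 0, 1, 2 (AR order 2, c_2 = 0):
  (E0) gamma(0) = phi_1 gamma(1) + phi_2 gamma(2) + c_0
  (E1) gamma(1) = phi_1 gamma(0) + phi_2 gamma(1) + c_1
  (E2) gamma(2) = phi_1 gamma(1) + phi_2 gamma(0)
From (E1): gamma(1) = A gamma(0) + B with
  A = phi_1 / (1 - phi_2) = -0.137 / 0.477 = -0.287212,   B = c_1 / (1 - phi_2) = 0 / 0.477 = 0.
Insert (E2) into (E0): gamma(0) (1 - phi_2^2) = phi_1 (1 + phi_2) gamma(1) + c_0.
  phi_1 (1 + phi_2) = (-0.137)(1.523) = -0.208651,   1 - phi_2^2 = 0.726471.
Replace gamma(1) by A gamma(0) + B and collect gamma(0):
  gamma(0) [0.726471 - (-0.208651)(-0.287212)] = c_0 = 1
  gamma(0) * 0.666544 = 1
  gamma(0) = 1 / 0.666544 = 1.500276.
  gamma(1) = A gamma(0) = (-0.287212)(1.500276) = -0.430897.
  gamma(2) = phi_1 gamma(1) + phi_2 gamma(0) = (-0.137)(-0.430897) + (0.523)(1.500276) = 0.843677.
Therefore gamma(2) = 0.8437 (to 4 decimal places).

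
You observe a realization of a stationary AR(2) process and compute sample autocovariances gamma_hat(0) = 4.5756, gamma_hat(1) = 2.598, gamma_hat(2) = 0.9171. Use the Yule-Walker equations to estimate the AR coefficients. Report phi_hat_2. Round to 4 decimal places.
\hat\phi_{2} = -0.1800

The Yule-Walker equations for an AR(p) process read, in matrix form,
  Gamma_p phi = r_p,   with   (Gamma_p)_{ij} = gamma(|i - j|),
                       (r_p)_i = gamma(i),   i,j = 1..p.
Substitute the sample gammas (Toeplitz matrix and right-hand side of size 2):
  Gamma_p = [[4.5756, 2.598], [2.598, 4.5756]]
  r_p     = [2.598, 0.9171]
Written out:
  4.5756 phi_1 + 2.598 phi_2 = 2.598
  2.598 phi_1 + 4.5756 phi_2 = 0.9171
Solve by Cramer's rule:
  det = gamma(0)^2 - gamma(1)^2 = (4.5756)^2 - (2.598)^2 = 20.93611536 - 6.749604 = 14.18651136
  phi_hat_1 = [gamma(1) gamma(0) - gamma(1) gamma(2)] / det = [(2.598)(4.5756) - (2.598)(0.9171)] / 14.18651136 = 9.504783 / 14.18651136 = 0.67
  phi_hat_2 = [gamma(0) gamma(2) - gamma(1)^2] / det = [(4.5756)(0.9171) - (2.598)^2] / 14.18651136 = -2.55332124 / 14.18651136 = -0.18
So phi_hat = [0.6700, -0.1800].
Therefore phi_hat_2 = -0.1800.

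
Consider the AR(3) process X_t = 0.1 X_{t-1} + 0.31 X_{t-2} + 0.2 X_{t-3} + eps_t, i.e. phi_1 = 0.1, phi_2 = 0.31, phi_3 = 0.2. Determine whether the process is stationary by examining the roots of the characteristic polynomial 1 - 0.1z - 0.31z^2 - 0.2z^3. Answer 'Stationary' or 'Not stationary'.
\text{Stationary}

The AR(p) characteristic polynomial is P(z) = 1 - 0.1z - 0.31z^2 - 0.2z^3.
Stationarity requires all roots to lie outside the unit circle, i.e. |z| > 1 for every root.
Degree 3: look for a simple real root z0 first, then factor out (1 - z/z0) and solve the remaining quadratic.
Testing z0 = 1.25: P(1.25) = 1 + (-0.1)(1.25) + (-0.31)(1.25)^2 + (-0.2)(1.25)^3
  = 1 + (-0.125) + (-0.484375) + (-0.390625) = 0.  So z_0 = 1.25 is a root, |z_0| = 1.25.
Divide out the factor (1 - 0.8 z) = (1 - z/z0) (since 1/z0 = 0.8):
  P(z) = (1 - 0.8 z)(1 + (0.7) z + (0.25) z^2)
  [check: z-coef 0.7 - (0.8) = -0.1; z^2-coef 0.25 - (0.8)(0.7) = -0.31; z^3-coef -(0.8)(0.25) = -0.2.]
Remaining roots from the quadratic factor 1 + (0.7) z + (0.25) z^2:
  Set 1 + (0.7) z + (0.25) z^2 = 0, i.e. a z^2 + b z + c = 0 with a = 0.25, b = 0.7, c = 1.
  Discriminant D = b^2 - 4ac = (0.7)^2 - 4*(0.25)*1 = 0.49 - (1) = -0.51.
  D < 0, so the roots are the complex-conjugate pair z = (-b +/- i sqrt(-D)) / (2a) = -1.4 +/- 1.4283i.
  For a conjugate pair |z|^2 = z * conj(z) = (product of roots) = c/a = 1/(0.25) = 4, so |z| = sqrt(4) = 2 for both roots.
Moduli of all roots: 1.2500, 2.0000, 2.0000.
All moduli strictly greater than 1? Yes.
Verdict: Stationary.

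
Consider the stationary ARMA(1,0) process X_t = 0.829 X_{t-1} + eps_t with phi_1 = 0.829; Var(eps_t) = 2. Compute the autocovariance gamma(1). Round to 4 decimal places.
\gamma(1) = 5.3012

Multiply the model equation by X_{t-k} and take expectations. With theta_0 = psi_0 = 1 and psi_j the MA(infinity) weights, this gives
  gamma(k) - sum_i phi_i gamma(k-i) = c_k,
  c_k = sigma^2 * sum_{j=k..q} theta_j psi_{j-k}   (c_k = 0 for k > q),
using gamma(-m) = gamma(m).
Pure AR (q = 0): c_0 = sigma^2 = 2, c_k = 0 for k >= 1.
Equations for k = 0 and k = 1 (AR order 1):
  gamma(0) = phi_1 gamma(1) + c_0
  gamma(1) = phi_1 gamma(0) + c_1
Substituting the second into the first: gamma(0) (1 - phi_1^2) = c_0 + phi_1 c_1, so
  gamma(0) = c_0 / (1 - phi_1^2) = 2 / (1 - (0.829)^2) = 2 / 0.312759 = 6.3947.
  gamma(1) = phi_1 gamma(0) = (0.829)(6.3947) = 5.301206.
Therefore gamma(1) = 5.3012 (to 4 decimal places).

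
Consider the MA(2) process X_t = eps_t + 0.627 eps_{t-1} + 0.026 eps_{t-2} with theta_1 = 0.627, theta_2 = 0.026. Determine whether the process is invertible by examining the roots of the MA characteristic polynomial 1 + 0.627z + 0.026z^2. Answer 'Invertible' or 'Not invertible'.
\text{Invertible}

The MA(q) characteristic polynomial is P(z) = 1 + 0.627z + 0.026z^2.
Invertibility requires all roots to lie outside the unit circle, i.e. |z| > 1 for every root.
Set 1 + (0.627) z + (0.026) z^2 = 0, i.e. a z^2 + b z + c = 0 with a = 0.026, b = 0.627, c = 1.
Discriminant D = b^2 - 4ac = (0.627)^2 - 4*(0.026)*1 = 0.393129 - (0.104) = 0.289129.
D >= 0, so the roots are real: z = (-b +/- sqrt(D)) / (2a) = (-0.627 +/- 0.537707) / (0.052).
  z_1 = (-0.627 + 0.537707) / (0.052) = -1.7172,   |z_1| = 1.7172.
  z_2 = (-0.627 - 0.537707) / (0.052) = -22.3982,   |z_2| = 22.3982.
Moduli of all roots: 1.7172, 22.3982.
All moduli strictly greater than 1? Yes.
Verdict: Invertible.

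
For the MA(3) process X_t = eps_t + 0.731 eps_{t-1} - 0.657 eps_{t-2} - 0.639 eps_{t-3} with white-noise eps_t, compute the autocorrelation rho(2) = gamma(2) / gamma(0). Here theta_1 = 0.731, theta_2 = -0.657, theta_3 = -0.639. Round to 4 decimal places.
\rho(2) = -0.4734

For an MA(q) process with theta_0 = 1, the autocovariance is
  gamma(k) = sigma^2 * sum_{i=0..q-k} theta_i * theta_{i+k},
and rho(k) = gamma(k) / gamma(0). Sigma^2 cancels.
  numerator   = (1)*(-0.657) + (0.731)*(-0.639) = -1.124109.
  denominator = (1)^2 + (0.731)^2 + (-0.657)^2 + (-0.639)^2 = 2.374331.
  rho(2) = -1.124109 / 2.374331 = -0.4734.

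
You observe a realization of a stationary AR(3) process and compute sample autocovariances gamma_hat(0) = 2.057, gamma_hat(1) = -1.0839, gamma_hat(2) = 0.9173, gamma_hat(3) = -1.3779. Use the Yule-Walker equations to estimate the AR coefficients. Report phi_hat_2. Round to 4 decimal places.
\hat\phi_{2} = 0.0159

The Yule-Walker equations for an AR(p) process read, in matrix form,
  Gamma_p phi = r_p,   with   (Gamma_p)_{ij} = gamma(|i - j|),
                       (r_p)_i = gamma(i),   i,j = 1..p.
Substitute the sample gammas (Toeplitz matrix and right-hand side of size 3):
  Gamma_p = [[2.057, -1.0839, 0.9173], [-1.0839, 2.057, -1.0839], [0.9173, -1.0839, 2.057]]
  r_p     = [-1.0839, 0.9173, -1.3779]
Written out (R1..R3):
  (R1) 2.057 phi_1 - 1.0839 phi_2 + 0.9173 phi_3 = -1.0839
  (R2) -1.0839 phi_1 + 2.057 phi_2 - 1.0839 phi_3 = 0.9173
  (R3) 0.9173 phi_1 - 1.0839 phi_2 + 2.057 phi_3 = -1.3779
Gaussian elimination:
  R2 <- R2 - (-1.0839/2.057) R1 = R2 - (-0.526932) R1:  1.485858 phi_2 - 0.600545 phi_3 = 0.346158
  R3 <- R3 - (0.9173/2.057) R1 = R3 - (0.445941) R1:  -0.600545 phi_2 + 1.647939 phi_3 = -0.894545
  R3 <- R3 - (-0.600545/1.485858) R2 = R3 - (-0.404174) R2:  1.405214 phi_3 = -0.754637
Back-substitution:
  phi_hat_3 = -0.754637 / 1.405214 = -0.537026
  phi_hat_2 = (0.346158 - (-0.600545)(-0.537026)) / 1.485858 = 0.015916
  phi_hat_1 = (-1.0839 - (-1.0839)(0.015916) - (0.9173)(-0.537026)) / 2.057 = -0.279064
So phi_hat = [-0.2791, 0.0159, -0.5370].
Therefore phi_hat_2 = 0.0159.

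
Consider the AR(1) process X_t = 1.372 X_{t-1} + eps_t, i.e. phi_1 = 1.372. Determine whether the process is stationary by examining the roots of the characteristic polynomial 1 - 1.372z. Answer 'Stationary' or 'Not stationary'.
\text{Not stationary}

The AR(p) characteristic polynomial is P(z) = 1 - 1.372z.
Stationarity requires all roots to lie outside the unit circle, i.e. |z| > 1 for every root.
This is linear in z: 1 + (-1.372) z = 0  =>  z = -1/(-1.372) = 0.728863,  |z| = 0.728863.
Moduli of all roots: 0.7289.
All moduli strictly greater than 1? No.
Verdict: Not stationary.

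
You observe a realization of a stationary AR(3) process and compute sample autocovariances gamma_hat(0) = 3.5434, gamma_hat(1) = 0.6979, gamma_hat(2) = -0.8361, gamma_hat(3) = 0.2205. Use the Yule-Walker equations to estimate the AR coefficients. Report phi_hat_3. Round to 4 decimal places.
\hat\phi_{3} = 0.2020

The Yule-Walker equations for an AR(p) process read, in matrix form,
  Gamma_p phi = r_p,   with   (Gamma_p)_{ij} = gamma(|i - j|),
                       (r_p)_i = gamma(i),   i,j = 1..p.
Substitute the sample gammas (Toeplitz matrix and right-hand side of size 3):
  Gamma_p = [[3.5434, 0.6979, -0.8361], [0.6979, 3.5434, 0.6979], [-0.8361, 0.6979, 3.5434]]
  r_p     = [0.6979, -0.8361, 0.2205]
Written out (R1..R3):
  (R1) 3.5434 phi_1 + 0.6979 phi_2 - 0.8361 phi_3 = 0.6979
  (R2) 0.6979 phi_1 + 3.5434 phi_2 + 0.6979 phi_3 = -0.8361
  (R3) -0.8361 phi_1 + 0.6979 phi_2 + 3.5434 phi_3 = 0.2205
Gaussian elimination:
  R2 <- R2 - (0.6979/3.5434) R1 = R2 - (0.196958) R1:  3.405943 phi_2 + 0.862576 phi_3 = -0.973557
  R3 <- R3 - (-0.8361/3.5434) R1 = R3 - (-0.23596) R1:  0.862576 phi_2 + 3.346114 phi_3 = 0.385176
  R3 <- R3 - (0.862576/3.405943) R2 = R3 - (0.253256) R2:  3.127661 phi_3 = 0.631736
Back-substitution:
  phi_hat_3 = 0.631736 / 3.127661 = 0.201983
  phi_hat_2 = (-0.973557 - (0.862576)(0.201983)) / 3.405943 = -0.336994
  phi_hat_1 = (0.6979 - (0.6979)(-0.336994) - (-0.8361)(0.201983)) / 3.5434 = 0.310991
So phi_hat = [0.3110, -0.3370, 0.2020].
Therefore phi_hat_3 = 0.2020.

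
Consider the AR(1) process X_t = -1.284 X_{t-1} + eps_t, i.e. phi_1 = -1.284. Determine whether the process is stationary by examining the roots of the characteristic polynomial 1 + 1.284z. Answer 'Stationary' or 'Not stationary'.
\text{Not stationary}

The AR(p) characteristic polynomial is P(z) = 1 + 1.284z.
Stationarity requires all roots to lie outside the unit circle, i.e. |z| > 1 for every root.
This is linear in z: 1 + (1.284) z = 0  =>  z = -1/(1.284) = -0.778816,  |z| = 0.778816.
Moduli of all roots: 0.7788.
All moduli strictly greater than 1? No.
Verdict: Not stationary.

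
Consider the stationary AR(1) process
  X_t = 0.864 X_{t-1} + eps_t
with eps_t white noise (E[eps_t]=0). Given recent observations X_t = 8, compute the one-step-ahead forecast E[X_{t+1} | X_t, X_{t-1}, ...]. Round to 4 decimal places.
E[X_{t+1} \mid \mathcal F_t] = 6.9120

For an AR(p) model X_t = c + sum_i phi_i X_{t-i} + eps_t, the
one-step-ahead conditional mean is
  E[X_{t+1} | X_t, ...] = c + sum_i phi_i X_{t+1-i}.
Substitute known values:
  E[X_{t+1} | ...] = (0.864) * (8)
                   = 6.9120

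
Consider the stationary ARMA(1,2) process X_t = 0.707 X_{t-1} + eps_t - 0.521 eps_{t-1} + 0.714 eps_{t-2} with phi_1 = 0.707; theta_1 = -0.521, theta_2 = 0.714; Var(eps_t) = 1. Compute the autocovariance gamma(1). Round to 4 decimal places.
\gamma(1) = 1.3538

Multiply the model equation by X_{t-k} and take expectations. With theta_0 = psi_0 = 1 and psi_j the MA(infinity) weights, this gives
  gamma(k) - sum_i phi_i gamma(k-i) = c_k,
  c_k = sigma^2 * sum_{j=k..q} theta_j psi_{j-k}   (c_k = 0 for k > q),
using gamma(-m) = gamma(m).
psi-weights needed (psi_j = theta_j + sum_i phi_i psi_{j-i}):
  psi_1 = theta_1 + phi_1 = -0.521 + (0.707) = 0.186
  psi_2 = theta_2 + phi_1 psi_1 = 0.714 + (0.707)(0.186) = 0.845502
Right-hand sides:
  c_0 = sigma^2 (1 + theta_1 psi_1 + theta_2 psi_2) = 1 * (1 + (-0.521)(0.186) + (0.714)(0.845502)) = 1 * 1.506782 = 1.506782
  c_1 = sigma^2 (theta_1 + theta_2 psi_1) = 1 * (-0.521 + (0.714)(0.186)) = -0.388196
  c_2 = sigma^2 theta_2 = 1 * (0.714) = 0.714
Equations for k = 0 and k = 1 (AR order 1):
  gamma(0) = phi_1 gamma(1) + c_0
  gamma(1) = phi_1 gamma(0) + c_1
Substituting the second into the first: gamma(0) (1 - phi_1^2) = c_0 + phi_1 c_1, so
  gamma(0) = (c_0 + phi_1 c_1) / (1 - phi_1^2) = (1.506782 + (0.707)(-0.388196)) / (1 - (0.707)^2) = 1.232328 / 0.500151 = 2.463912.
  gamma(1) = phi_1 gamma(0) + c_1 = (0.707)(2.463912) + (-0.388196) = 1.35379.
Therefore gamma(1) = 1.3538 (to 4 decimal places).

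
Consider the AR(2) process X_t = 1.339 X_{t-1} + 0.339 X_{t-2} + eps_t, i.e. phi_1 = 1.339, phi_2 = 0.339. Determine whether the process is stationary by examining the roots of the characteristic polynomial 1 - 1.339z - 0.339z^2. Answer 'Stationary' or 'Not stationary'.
\text{Not stationary}

The AR(p) characteristic polynomial is P(z) = 1 - 1.339z - 0.339z^2.
Stationarity requires all roots to lie outside the unit circle, i.e. |z| > 1 for every root.
Set 1 + (-1.339) z + (-0.339) z^2 = 0, i.e. a z^2 + b z + c = 0 with a = -0.339, b = -1.339, c = 1.
Discriminant D = b^2 - 4ac = (-1.339)^2 - 4*(-0.339)*1 = 1.792921 - (-1.356) = 3.148921.
D >= 0, so the roots are real: z = (-b +/- sqrt(D)) / (2a) = (1.339 +/- 1.77452) / (-0.678).
  z_1 = (1.339 + 1.77452) / (-0.678) = -4.5922,   |z_1| = 4.5922.
  z_2 = (1.339 - 1.77452) / (-0.678) = 0.6424,   |z_2| = 0.6424.
Moduli of all roots: 4.5922, 0.6424.
All moduli strictly greater than 1? No.
Verdict: Not stationary.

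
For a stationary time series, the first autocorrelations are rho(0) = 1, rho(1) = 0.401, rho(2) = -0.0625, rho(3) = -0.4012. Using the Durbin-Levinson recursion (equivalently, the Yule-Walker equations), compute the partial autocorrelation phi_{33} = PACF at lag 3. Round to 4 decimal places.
\phi_{33} = -0.3370

The PACF at lag k is phi_{kk}, the last component of the solution
to the Yule-Walker system G_k phi = r_k where
  (G_k)_{ij} = rho(|i - j|), (r_k)_i = rho(i), i,j = 1..k.
Equivalently, Durbin-Levinson gives phi_{kk} iteratively:
  phi_{11} = rho(1)
  phi_{kk} = [rho(k) - sum_{j=1..k-1} phi_{k-1,j} rho(k-j)]
            / [1 - sum_{j=1..k-1} phi_{k-1,j} rho(j)],
  phi_{k,j} = phi_{k-1,j} - phi_{kk} phi_{k-1,k-j},  j = 1..k-1.
Step k = 1:
  phi_11 = rho(1) = 0.401.
Step k = 2:
  phi_22 = [rho(2) - phi_11 rho(1)] / [1 - phi_11 rho(1)] = [-0.0625 - (0.401)(0.401)] / [1 - (0.401)(0.401)]
         = -0.223301 / 0.839199 = -0.266088.
  Update: phi_21 = phi_11 - phi_22 phi_11 = 0.401 - (-0.266088)(0.401) = 0.507701.
Step k = 3:
  phi_33 = [rho(3) - phi_21 rho(2) - phi_22 rho(1)] / [1 - phi_21 rho(1) - phi_22 rho(2)]
    numerator   = -0.4012 - (0.507701)(-0.0625) - (-0.266088)(0.401) = -0.26276727
    denominator = 1 - (0.507701)(0.401) - (-0.266088)(-0.0625) = 0.77978123
  phi_33 = -0.26276727 / 0.77978123 = -0.337.
Therefore phi_{33} = -0.3370.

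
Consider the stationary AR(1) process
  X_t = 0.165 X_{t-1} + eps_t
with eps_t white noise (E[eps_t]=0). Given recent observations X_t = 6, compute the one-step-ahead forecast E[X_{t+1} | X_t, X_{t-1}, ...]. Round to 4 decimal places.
E[X_{t+1} \mid \mathcal F_t] = 0.9900

For an AR(p) model X_t = c + sum_i phi_i X_{t-i} + eps_t, the
one-step-ahead conditional mean is
  E[X_{t+1} | X_t, ...] = c + sum_i phi_i X_{t+1-i}.
Substitute known values:
  E[X_{t+1} | ...] = (0.165) * (6)
                   = 0.9900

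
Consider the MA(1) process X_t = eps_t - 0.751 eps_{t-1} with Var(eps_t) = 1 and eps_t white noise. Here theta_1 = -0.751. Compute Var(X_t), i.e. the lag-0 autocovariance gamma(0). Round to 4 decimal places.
\gamma(0) = 1.5640

For an MA(q) process X_t = eps_t + sum_i theta_i eps_{t-i} with
Var(eps_t) = sigma^2, the variance is
  gamma(0) = sigma^2 * (1 + sum_i theta_i^2).
  sum_i theta_i^2 = (-0.751)^2 = 0.564001.
  gamma(0) = 1 * (1 + 0.564001) = 1 * 1.564001 = 1.564001, which rounds to 1.5640.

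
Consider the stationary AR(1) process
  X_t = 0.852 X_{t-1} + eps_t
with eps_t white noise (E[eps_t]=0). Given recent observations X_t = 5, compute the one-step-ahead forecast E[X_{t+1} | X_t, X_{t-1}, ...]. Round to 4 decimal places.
E[X_{t+1} \mid \mathcal F_t] = 4.2600

For an AR(p) model X_t = c + sum_i phi_i X_{t-i} + eps_t, the
one-step-ahead conditional mean is
  E[X_{t+1} | X_t, ...] = c + sum_i phi_i X_{t+1-i}.
Substitute known values:
  E[X_{t+1} | ...] = (0.852) * (5)
                   = 4.2600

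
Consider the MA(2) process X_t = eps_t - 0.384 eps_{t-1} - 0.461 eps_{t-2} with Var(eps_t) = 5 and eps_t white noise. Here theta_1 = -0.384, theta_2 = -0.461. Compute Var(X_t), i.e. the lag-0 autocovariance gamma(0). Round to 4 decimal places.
\gamma(0) = 6.7999

For an MA(q) process X_t = eps_t + sum_i theta_i eps_{t-i} with
Var(eps_t) = sigma^2, the variance is
  gamma(0) = sigma^2 * (1 + sum_i theta_i^2).
  sum_i theta_i^2 = (-0.384)^2 + (-0.461)^2 = 0.147456 + 0.212521 = 0.359977.
  gamma(0) = 5 * (1 + 0.359977) = 5 * 1.359977 = 6.799885, which rounds to 6.7999.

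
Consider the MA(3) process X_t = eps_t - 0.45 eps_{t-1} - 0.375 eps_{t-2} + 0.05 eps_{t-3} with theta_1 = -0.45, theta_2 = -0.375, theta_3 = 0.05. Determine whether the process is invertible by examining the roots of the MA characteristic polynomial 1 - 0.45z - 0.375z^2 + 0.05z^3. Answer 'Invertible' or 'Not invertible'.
\text{Invertible}

The MA(q) characteristic polynomial is P(z) = 1 - 0.45z - 0.375z^2 + 0.05z^3.
Invertibility requires all roots to lie outside the unit circle, i.e. |z| > 1 for every root.
Degree 3: look for a simple real root z0 first, then factor out (1 - z/z0) and solve the remaining quadratic.
Testing z0 = -2: P(-2) = 1 + (-0.45)(-2) + (-0.375)(-2)^2 + (0.05)(-2)^3
  = 1 + (0.9) + (-1.5) + (-0.4) = 0.  So z_0 = -2 is a root, |z_0| = 2.
Divide out the factor (1 + 0.5 z) = (1 - z/z0) (since 1/z0 = -0.5):
  P(z) = (1 + 0.5 z)(1 + (-0.95) z + (0.1) z^2)
  [check: z-coef -0.95 - (-0.5) = -0.45; z^2-coef 0.1 - (-0.5)(-0.95) = -0.375; z^3-coef -(-0.5)(0.1) = 0.05.]
Remaining roots from the quadratic factor 1 + (-0.95) z + (0.1) z^2:
  Set 1 + (-0.95) z + (0.1) z^2 = 0, i.e. a z^2 + b z + c = 0 with a = 0.1, b = -0.95, c = 1.
  Discriminant D = b^2 - 4ac = (-0.95)^2 - 4*(0.1)*1 = 0.9025 - (0.4) = 0.5025.
  D >= 0, so the roots are real: z = (-b +/- sqrt(D)) / (2a) = (0.95 +/- 0.708872) / (0.2).
    z_1 = (0.95 + 0.708872) / (0.2) = 8.2944,   |z_1| = 8.2944.
    z_2 = (0.95 - 0.708872) / (0.2) = 1.2056,   |z_2| = 1.2056.
Moduli of all roots: 2.0000, 8.2944, 1.2056.
All moduli strictly greater than 1? Yes.
Verdict: Invertible.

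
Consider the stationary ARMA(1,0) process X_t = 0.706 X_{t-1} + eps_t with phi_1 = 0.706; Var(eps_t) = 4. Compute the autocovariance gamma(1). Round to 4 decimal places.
\gamma(1) = 5.6304

Multiply the model equation by X_{t-k} and take expectations. With theta_0 = psi_0 = 1 and psi_j the MA(infinity) weights, this gives
  gamma(k) - sum_i phi_i gamma(k-i) = c_k,
  c_k = sigma^2 * sum_{j=k..q} theta_j psi_{j-k}   (c_k = 0 for k > q),
using gamma(-m) = gamma(m).
Pure AR (q = 0): c_0 = sigma^2 = 4, c_k = 0 for k >= 1.
Equations for k = 0 and k = 1 (AR order 1):
  gamma(0) = phi_1 gamma(1) + c_0
  gamma(1) = phi_1 gamma(0) + c_1
Substituting the second into the first: gamma(0) (1 - phi_1^2) = c_0 + phi_1 c_1, so
  gamma(0) = c_0 / (1 - phi_1^2) = 4 / (1 - (0.706)^2) = 4 / 0.501564 = 7.975054.
  gamma(1) = phi_1 gamma(0) = (0.706)(7.975054) = 5.630388.
Therefore gamma(1) = 5.6304 (to 4 decimal places).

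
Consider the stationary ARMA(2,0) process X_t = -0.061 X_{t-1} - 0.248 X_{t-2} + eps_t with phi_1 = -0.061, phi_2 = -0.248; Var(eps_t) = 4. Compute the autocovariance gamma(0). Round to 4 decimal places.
\gamma(0) = 4.2723

Multiply the model equation by X_{t-k} and take expectations. With theta_0 = psi_0 = 1 and psi_j the MA(infinity) weights, this gives
  gamma(k) - sum_i phi_i gamma(k-i) = c_k,
  c_k = sigma^2 * sum_{j=k..q} theta_j psi_{j-k}   (c_k = 0 for k > q),
using gamma(-m) = gamma(m).
Pure AR (q = 0): c_0 = sigma^2 = 4, c_k = 0 for k >= 1.
Equations for k = 0, 1, 2 (AR order 2, c_2 = 0):
  (E0) gamma(0) = phi_1 gamma(1) + phi_2 gamma(2) + c_0
  (E1) gamma(1) = phi_1 gamma(0) + phi_2 gamma(1) + c_1
  (E2) gamma(2) = phi_1 gamma(1) + phi_2 gamma(0)
From (E1): gamma(1) = A gamma(0) + B with
  A = phi_1 / (1 - phi_2) = -0.061 / 1.248 = -0.048878,   B = c_1 / (1 - phi_2) = 0 / 1.248 = 0.
Insert (E2) into (E0): gamma(0) (1 - phi_2^2) = phi_1 (1 + phi_2) gamma(1) + c_0.
  phi_1 (1 + phi_2) = (-0.061)(0.752) = -0.045872,   1 - phi_2^2 = 0.938496.
Replace gamma(1) by A gamma(0) + B and collect gamma(0):
  gamma(0) [0.938496 - (-0.045872)(-0.048878)] = c_0 = 4
  gamma(0) * 0.936254 = 4
  gamma(0) = 4 / 0.936254 = 4.272346.
Therefore gamma(0) = 4.2723 (to 4 decimal places).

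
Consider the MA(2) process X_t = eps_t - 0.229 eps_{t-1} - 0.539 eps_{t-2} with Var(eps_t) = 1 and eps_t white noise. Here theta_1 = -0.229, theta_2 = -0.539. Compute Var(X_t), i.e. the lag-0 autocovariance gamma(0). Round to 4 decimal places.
\gamma(0) = 1.3430

For an MA(q) process X_t = eps_t + sum_i theta_i eps_{t-i} with
Var(eps_t) = sigma^2, the variance is
  gamma(0) = sigma^2 * (1 + sum_i theta_i^2).
  sum_i theta_i^2 = (-0.229)^2 + (-0.539)^2 = 0.052441 + 0.290521 = 0.342962.
  gamma(0) = 1 * (1 + 0.342962) = 1 * 1.342962 = 1.342962, which rounds to 1.3430.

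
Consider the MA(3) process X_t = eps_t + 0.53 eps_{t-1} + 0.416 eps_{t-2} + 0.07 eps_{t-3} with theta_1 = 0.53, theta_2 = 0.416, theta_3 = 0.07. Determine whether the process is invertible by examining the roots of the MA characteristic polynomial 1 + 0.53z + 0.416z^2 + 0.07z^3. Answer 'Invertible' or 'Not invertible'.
\text{Invertible}

The MA(q) characteristic polynomial is P(z) = 1 + 0.53z + 0.416z^2 + 0.07z^3.
Invertibility requires all roots to lie outside the unit circle, i.e. |z| > 1 for every root.
Degree 3: look for a simple real root z0 first, then factor out (1 - z/z0) and solve the remaining quadratic.
Testing z0 = -5: P(-5) = 1 + (0.53)(-5) + (0.416)(-5)^2 + (0.07)(-5)^3
  = 1 + (-2.65) + (10.4) + (-8.75) = 0.  So z_0 = -5 is a root, |z_0| = 5.
Divide out the factor (1 + 0.2 z) = (1 - z/z0) (since 1/z0 = -0.2):
  P(z) = (1 + 0.2 z)(1 + (0.33) z + (0.35) z^2)
  [check: z-coef 0.33 - (-0.2) = 0.53; z^2-coef 0.35 - (-0.2)(0.33) = 0.416; z^3-coef -(-0.2)(0.35) = 0.07.]
Remaining roots from the quadratic factor 1 + (0.33) z + (0.35) z^2:
  Set 1 + (0.33) z + (0.35) z^2 = 0, i.e. a z^2 + b z + c = 0 with a = 0.35, b = 0.33, c = 1.
  Discriminant D = b^2 - 4ac = (0.33)^2 - 4*(0.35)*1 = 0.1089 - (1.4) = -1.2911.
  D < 0, so the roots are the complex-conjugate pair z = (-b +/- i sqrt(-D)) / (2a) = -0.4714 +/- 1.6232i.
  For a conjugate pair |z|^2 = z * conj(z) = (product of roots) = c/a = 1/(0.35) = 2.857143, so |z| = sqrt(2.857143) = 1.6903 for both roots.
Moduli of all roots: 5.0000, 1.6903, 1.6903.
All moduli strictly greater than 1? Yes.
Verdict: Invertible.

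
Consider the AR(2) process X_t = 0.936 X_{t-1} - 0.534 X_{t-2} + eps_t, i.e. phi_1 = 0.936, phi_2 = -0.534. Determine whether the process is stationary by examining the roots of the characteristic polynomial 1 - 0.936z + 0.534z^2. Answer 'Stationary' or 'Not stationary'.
\text{Stationary}

The AR(p) characteristic polynomial is P(z) = 1 - 0.936z + 0.534z^2.
Stationarity requires all roots to lie outside the unit circle, i.e. |z| > 1 for every root.
Set 1 + (-0.936) z + (0.534) z^2 = 0, i.e. a z^2 + b z + c = 0 with a = 0.534, b = -0.936, c = 1.
Discriminant D = b^2 - 4ac = (-0.936)^2 - 4*(0.534)*1 = 0.876096 - (2.136) = -1.259904.
D < 0, so the roots are the complex-conjugate pair z = (-b +/- i sqrt(-D)) / (2a) = 0.8764 +/- 1.051i.
For a conjugate pair |z|^2 = z * conj(z) = (product of roots) = c/a = 1/(0.534) = 1.872659, so |z| = sqrt(1.872659) = 1.3685 for both roots.
Moduli of all roots: 1.3685, 1.3685.
All moduli strictly greater than 1? Yes.
Verdict: Stationary.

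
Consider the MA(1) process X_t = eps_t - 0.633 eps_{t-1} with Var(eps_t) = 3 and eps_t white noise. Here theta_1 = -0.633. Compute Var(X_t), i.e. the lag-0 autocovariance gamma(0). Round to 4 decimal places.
\gamma(0) = 4.2021

For an MA(q) process X_t = eps_t + sum_i theta_i eps_{t-i} with
Var(eps_t) = sigma^2, the variance is
  gamma(0) = sigma^2 * (1 + sum_i theta_i^2).
  sum_i theta_i^2 = (-0.633)^2 = 0.400689.
  gamma(0) = 3 * (1 + 0.400689) = 3 * 1.400689 = 4.202067, which rounds to 4.2021.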